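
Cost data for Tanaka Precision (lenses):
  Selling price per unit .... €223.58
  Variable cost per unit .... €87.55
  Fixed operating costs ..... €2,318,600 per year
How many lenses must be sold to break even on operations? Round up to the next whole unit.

17,045 lenses

Unit CM = price − variable cost = €223.58 − €87.55 = €136.03.
Break-even Q = €2,318,600 / €136.03 = 17,044.77 → 17,045 lenses.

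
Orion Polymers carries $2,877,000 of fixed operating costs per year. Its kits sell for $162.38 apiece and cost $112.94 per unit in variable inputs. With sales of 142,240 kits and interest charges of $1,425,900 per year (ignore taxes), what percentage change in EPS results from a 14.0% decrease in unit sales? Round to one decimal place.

-36.1%

Total contribution margin = 142,240 × $49.44 = $7,032,345.60.
Operating income = contribution − fixed costs = $7,032,345.60 − $2,877,000 = $4,155,345.60.
After interest of $1,425,900.00, pre-tax earnings = $2,729,445.60.
Degree of combined leverage = contribution ÷ (EBIT − I) = $7,032,345.60 ÷ $2,729,445.60 = 2.5765.
%ΔEPS = DCL × %ΔSales = 2.5765 × -14.0% = -36.1%.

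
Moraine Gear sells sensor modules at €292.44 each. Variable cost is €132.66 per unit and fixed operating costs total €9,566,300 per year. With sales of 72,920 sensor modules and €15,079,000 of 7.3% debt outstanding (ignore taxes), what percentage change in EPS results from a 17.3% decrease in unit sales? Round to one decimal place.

-204.8%

At 72,920 units, contribution = 72,920 × €159.78 = €11,651,157.60.
EBIT = €11,651,157.60 − €9,566,300 = €2,084,857.60.
After interest of €1,100,767.00, pre-tax earnings = €984,090.60.
Degree of combined leverage = contribution ÷ (EBIT − I) = €11,651,157.60 ÷ €984,090.60 = 11.8395.
EPS therefore changes by 11.8395 × (-17.3%) = -204.8%.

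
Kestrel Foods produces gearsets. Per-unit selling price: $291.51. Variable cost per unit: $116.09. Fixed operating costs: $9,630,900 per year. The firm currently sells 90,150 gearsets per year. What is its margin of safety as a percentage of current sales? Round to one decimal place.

Each unit contributes $291.51 − $116.09 = $175.42. Break-even units = $9,630,900 ÷ $175.42 = 54,901.95; break-even revenue = 54,901.95 × $291.51 = $16,004,467.33.
Actual sales revenue = 90,150 × $291.51 = $26,279,626.50.
Margin of safety = ($26,279,626.50 − $16,004,467.33) ÷ $26,279,626.50 = 39.1%.

39.1%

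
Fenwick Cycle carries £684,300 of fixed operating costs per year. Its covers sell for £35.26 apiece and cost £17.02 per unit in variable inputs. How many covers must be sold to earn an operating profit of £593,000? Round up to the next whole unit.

70,028 covers

Unit CM = price − variable cost = £35.26 − £17.02 = £18.24.
Required volume = (fixed costs + target profit) ÷ CM = (£684,300 + £593,000) ÷ £18.24 = 70,027.41, so 70,028 covers.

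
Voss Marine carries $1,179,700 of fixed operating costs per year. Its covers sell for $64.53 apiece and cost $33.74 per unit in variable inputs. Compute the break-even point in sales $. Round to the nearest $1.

$2,472,427

CM per unit = $64.53 − $33.74 = $30.79; CM ratio = $30.79 / $64.53 = 0.4771.
Break-even revenue = fixed costs × price ÷ CM = $1,179,700 × $64.53 ÷ $30.79 = $2,472,427.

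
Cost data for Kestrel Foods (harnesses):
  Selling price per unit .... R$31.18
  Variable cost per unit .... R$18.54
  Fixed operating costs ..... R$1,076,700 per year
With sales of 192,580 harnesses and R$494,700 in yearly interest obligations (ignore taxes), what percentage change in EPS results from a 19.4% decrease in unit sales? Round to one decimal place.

At 192,580 units, contribution = 192,580 × R$12.64 = R$2,434,211.20.
EBIT = R$2,434,211.20 − R$1,076,700 = R$1,357,511.20.
Interest = R$494,700.00, so EBIT − I = R$862,811.20.
DCL = total CM / (EBIT − I) = R$2,434,211.20 / R$862,811.20 = 2.8213.
EPS therefore changes by 2.8213 × (-19.4%) = -54.7%.

-54.7%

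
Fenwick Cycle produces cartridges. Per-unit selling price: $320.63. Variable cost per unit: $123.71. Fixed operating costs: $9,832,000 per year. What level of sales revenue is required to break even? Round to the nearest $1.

$16,008,705

CM per unit = $320.63 − $123.71 = $196.92; CM ratio = $196.92 / $320.63 = 0.6142.
Break-even revenue = fixed costs × price ÷ CM = $9,832,000 × $320.63 ÷ $196.92 = $16,008,705.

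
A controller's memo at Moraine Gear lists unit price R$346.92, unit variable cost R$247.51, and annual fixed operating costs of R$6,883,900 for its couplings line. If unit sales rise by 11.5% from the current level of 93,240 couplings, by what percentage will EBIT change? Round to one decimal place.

Contribution at this volume is 93,240 × R$99.41 = R$9,268,988.40.
Operating income = contribution − fixed costs = R$9,268,988.40 − R$6,883,900 = R$2,385,088.40.
DOL = contribution ÷ EBIT = R$9,268,988.40 ÷ R$2,385,088.40 = 3.8862.
%ΔEBIT = DOL × %ΔSales = 3.8862 × +11.5% = +44.7%.

+44.7%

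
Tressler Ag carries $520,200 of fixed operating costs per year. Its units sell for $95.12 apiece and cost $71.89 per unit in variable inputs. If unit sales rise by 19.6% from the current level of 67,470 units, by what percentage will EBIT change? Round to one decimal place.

+29.3%

At 67,470 units, contribution = 67,470 × $23.23 = $1,567,328.10.
Subtracting fixed costs: EBIT = $1,567,328.10 − $520,200 = $1,047,128.10.
DOL = contribution ÷ EBIT = $1,567,328.10 ÷ $1,047,128.10 = 1.4968.
%ΔEBIT = DOL × %ΔSales = 1.4968 × +19.6% = +29.3%.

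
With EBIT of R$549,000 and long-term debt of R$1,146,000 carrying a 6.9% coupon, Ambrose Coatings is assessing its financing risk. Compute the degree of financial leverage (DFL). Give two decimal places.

Interest = R$79,074.00.
DFL = EBIT ÷ (EBIT − I) = R$549,000 ÷ (R$549,000 − R$79,074.00) = R$549,000 ÷ R$469,926.00 = 1.1683.

1.17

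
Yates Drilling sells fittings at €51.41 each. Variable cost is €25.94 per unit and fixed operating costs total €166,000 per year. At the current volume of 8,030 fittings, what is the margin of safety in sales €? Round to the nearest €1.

Contribution margin per unit = €51.41 − €25.94 = €25.47. Break-even units = €166,000 ÷ €25.47 = 6,517.47; break-even revenue = 6,517.47 × €51.41 = €335,063.21.
Actual sales revenue = 8,030 × €51.41 = €412,822.30.
Margin of safety = €412,822.30 − €335,063.21 = €77,759.

€77,759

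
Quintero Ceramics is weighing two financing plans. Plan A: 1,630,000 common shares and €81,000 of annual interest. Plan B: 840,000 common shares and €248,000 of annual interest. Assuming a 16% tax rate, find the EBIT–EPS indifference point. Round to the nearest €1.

€425,570

Set EPS_A = EPS_B: (EBIT − €81,000)(1 − 0.16) ÷ 1,630,000 = (EBIT − €248,000)(1 − 0.16) ÷ 840,000.
The (1 − t) factor cancels: (EBIT − 81,000) × 840,000 = (EBIT − 248,000) × 1,630,000.
EBIT × (1,630,000 − 840,000) = 248,000 × 1,630,000 − 81,000 × 840,000 = 336,200,000,000, so EBIT = 336,200,000,000 ÷ 790,000 = 425,569.62.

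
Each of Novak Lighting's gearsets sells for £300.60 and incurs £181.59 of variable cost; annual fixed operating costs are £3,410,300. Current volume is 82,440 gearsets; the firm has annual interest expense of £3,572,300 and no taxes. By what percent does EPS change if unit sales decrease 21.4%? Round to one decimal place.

-74.2%

At 82,440 units, contribution = 82,440 × £119.01 = £9,811,184.40.
EBIT = £9,811,184.40 − £3,410,300 = £6,400,884.40.
Interest = £3,572,300.00, so EBIT − I = £2,828,584.40.
DCL = total CM / (EBIT − I) = £9,811,184.40 / £2,828,584.40 = 3.4686.
%ΔEPS = DCL × %ΔSales = 3.4686 × -21.4% = -74.2%.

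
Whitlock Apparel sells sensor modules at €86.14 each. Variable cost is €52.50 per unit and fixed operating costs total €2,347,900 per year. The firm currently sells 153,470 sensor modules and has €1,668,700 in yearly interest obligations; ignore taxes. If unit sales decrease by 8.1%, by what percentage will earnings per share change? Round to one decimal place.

Contribution at this volume is 153,470 × €33.64 = €5,162,730.80.
Subtracting fixed costs: EBIT = €5,162,730.80 − €2,347,900 = €2,814,830.80.
Interest = €1,668,700.00, so EBIT − I = €1,146,130.80.
DCL = total CM / (EBIT − I) = €5,162,730.80 / €1,146,130.80 = 4.5045.
%ΔEPS = DCL × %ΔSales = 4.5045 × -8.1% = -36.5%.

-36.5%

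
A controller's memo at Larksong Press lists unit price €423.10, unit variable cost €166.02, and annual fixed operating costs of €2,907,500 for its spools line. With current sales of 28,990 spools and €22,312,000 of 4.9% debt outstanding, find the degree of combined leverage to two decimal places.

2.16

At 28,990 units, contribution = 28,990 × €257.08 = €7,452,749.20.
EBIT = €7,452,749.20 − €2,907,500 = €4,545,249.20. Interest = €1,093,288.00, so EBIT − I = €3,451,961.20.
Degree of total leverage = total CM / (EBIT − interest) = €7,452,749.20 / €3,451,961.20 = 2.1590.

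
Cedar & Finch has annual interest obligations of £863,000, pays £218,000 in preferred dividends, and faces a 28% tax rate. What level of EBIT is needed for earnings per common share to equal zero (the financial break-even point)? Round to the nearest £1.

Preferred dividends are paid after tax, so their pre-tax equivalent is £218,000 ÷ (1 − 0.28) = £302,777.78.
EPS = 0 when EBIT covers interest plus the pre-tax preferred burden: £863,000 + £302,777.78 = £1,165,777.78.

£1,165,778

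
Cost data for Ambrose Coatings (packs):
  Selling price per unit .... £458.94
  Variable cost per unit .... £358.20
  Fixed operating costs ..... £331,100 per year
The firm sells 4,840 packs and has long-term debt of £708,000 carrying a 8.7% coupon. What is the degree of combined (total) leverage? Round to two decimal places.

5.14

Contribution at this volume is 4,840 × £100.74 = £487,581.60.
EBIT = £487,581.60 − £331,100 = £156,481.60. Interest = £61,596.00, so EBIT − I = £94,885.60.
DCL = contribution ÷ (EBIT − I) = £487,581.60 ÷ £94,885.60 = 5.1386.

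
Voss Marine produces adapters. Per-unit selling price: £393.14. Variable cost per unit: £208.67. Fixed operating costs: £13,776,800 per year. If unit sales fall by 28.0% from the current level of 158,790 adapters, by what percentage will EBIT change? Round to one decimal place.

Total contribution margin = 158,790 × £184.47 = £29,291,991.30.
Subtracting fixed costs: EBIT = £29,291,991.30 − £13,776,800 = £15,515,191.30.
Degree of operating leverage = £29,291,991.30 / £15,515,191.30 = 1.8880.
So EBIT moves 1.8880 × (-28.0%) = -52.9%.

-52.9%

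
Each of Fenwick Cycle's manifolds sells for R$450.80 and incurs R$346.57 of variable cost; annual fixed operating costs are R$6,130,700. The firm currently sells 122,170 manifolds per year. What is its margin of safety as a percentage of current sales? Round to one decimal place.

Each unit contributes R$450.80 − R$346.57 = R$104.23. Break-even units = R$6,130,700 ÷ R$104.23 = 58,818.96; break-even revenue = 58,818.96 × R$450.80 = R$26,515,586.30.
Actual sales revenue = 122,170 × R$450.80 = R$55,074,236.00.
Margin of safety = (R$55,074,236.00 − R$26,515,586.30) ÷ R$55,074,236.00 = 51.9%.

51.9%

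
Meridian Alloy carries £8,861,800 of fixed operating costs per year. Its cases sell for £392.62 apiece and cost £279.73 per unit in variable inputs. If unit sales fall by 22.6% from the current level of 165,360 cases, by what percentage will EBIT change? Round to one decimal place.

Contribution at this volume is 165,360 × £112.89 = £18,667,490.40.
Operating income = contribution − fixed costs = £18,667,490.40 − £8,861,800 = £9,805,690.40.
Degree of operating leverage = £18,667,490.40 / £9,805,690.40 = 1.9037.
Operating income changes by 1.9037 × -22.6% = -43.0%.

-43.0%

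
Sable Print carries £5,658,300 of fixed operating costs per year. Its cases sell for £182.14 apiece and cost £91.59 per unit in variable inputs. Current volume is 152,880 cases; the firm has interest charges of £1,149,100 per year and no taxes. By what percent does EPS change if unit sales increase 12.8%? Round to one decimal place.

Total contribution margin = 152,880 × £90.55 = £13,843,284.00.
Subtracting fixed costs: EBIT = £13,843,284.00 − £5,658,300 = £8,184,984.00.
Interest = £1,149,100.00, so EBIT − I = £7,035,884.00.
DCL = total CM / (EBIT − I) = £13,843,284.00 / £7,035,884.00 = 1.9675.
EPS therefore changes by 1.9675 × (+12.8%) = +25.2%.

+25.2%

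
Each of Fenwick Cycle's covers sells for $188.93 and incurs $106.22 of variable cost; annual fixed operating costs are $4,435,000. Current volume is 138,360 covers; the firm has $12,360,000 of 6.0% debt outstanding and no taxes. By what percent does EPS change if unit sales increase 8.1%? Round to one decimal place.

Total contribution margin = 138,360 × $82.71 = $11,443,755.60.
EBIT = $11,443,755.60 − $4,435,000 = $7,008,755.60.
After interest of $741,600.00, pre-tax earnings = $6,267,155.60.
DCL = total CM / (EBIT − I) = $11,443,755.60 / $6,267,155.60 = 1.8260.
EPS therefore changes by 1.8260 × (+8.1%) = +14.8%.

+14.8%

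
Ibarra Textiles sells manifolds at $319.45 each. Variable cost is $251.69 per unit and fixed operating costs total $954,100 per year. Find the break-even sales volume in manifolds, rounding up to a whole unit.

14,081 manifolds

Each unit contributes $319.45 − $251.69 = $67.76.
Break-even volume = fixed costs ÷ CM per unit = $954,100 ÷ $67.76 = 14,080.58, so 14,081 manifolds.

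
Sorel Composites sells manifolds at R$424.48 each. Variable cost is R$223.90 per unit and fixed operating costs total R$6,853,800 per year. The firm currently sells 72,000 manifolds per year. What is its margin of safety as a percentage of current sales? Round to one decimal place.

52.5%

Contribution margin per unit = R$424.48 − R$223.90 = R$200.58. Break-even units = R$6,853,800 ÷ R$200.58 = 34,169.91; break-even revenue = 34,169.91 × R$424.48 = R$14,504,442.24.
Current sales = 72,000 × R$424.48 = R$30,562,560.00.
Margin of safety = (R$30,562,560.00 − R$14,504,442.24) ÷ R$30,562,560.00 = 52.5%.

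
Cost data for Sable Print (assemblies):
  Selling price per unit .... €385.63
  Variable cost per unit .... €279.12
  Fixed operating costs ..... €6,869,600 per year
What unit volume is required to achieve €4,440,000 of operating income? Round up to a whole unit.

106,184 assemblies

Each unit contributes €385.63 − €279.12 = €106.51.
Units = (FC + target) / CM = (€6,869,600 + €4,440,000) / €106.51 = 106,183.46, so 106,184 assemblies.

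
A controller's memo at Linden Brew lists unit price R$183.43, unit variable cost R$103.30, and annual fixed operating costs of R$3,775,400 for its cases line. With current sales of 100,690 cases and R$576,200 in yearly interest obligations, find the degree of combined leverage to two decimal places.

At 100,690 units, contribution = 100,690 × R$80.13 = R$8,068,289.70.
Subtracting fixed costs: EBIT = R$8,068,289.70 − R$3,775,400 = R$4,292,889.70. Interest = R$576,200.00, so EBIT − I = R$3,716,689.70.
DCL = contribution ÷ (EBIT − I) = R$8,068,289.70 ÷ R$3,716,689.70 = 2.1708.

2.17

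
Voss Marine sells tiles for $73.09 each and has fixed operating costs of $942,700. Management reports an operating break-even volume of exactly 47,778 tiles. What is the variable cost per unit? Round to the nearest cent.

At break-even, FC = Q × (P − VC), so P − VC = $942,700 ÷ 47,778 = $19.7308.
Variable cost per unit = $73.09 − $19.7308 = $53.36.

$53.36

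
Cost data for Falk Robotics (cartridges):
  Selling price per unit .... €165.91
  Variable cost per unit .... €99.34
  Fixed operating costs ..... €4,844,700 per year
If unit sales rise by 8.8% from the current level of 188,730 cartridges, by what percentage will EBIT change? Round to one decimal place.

+14.3%

Total contribution margin = 188,730 × €66.57 = €12,563,756.10.
Operating income = contribution − fixed costs = €12,563,756.10 − €4,844,700 = €7,719,056.10.
DOL = contribution ÷ EBIT = €12,563,756.10 ÷ €7,719,056.10 = 1.6276.
%ΔEBIT = DOL × %ΔSales = 1.6276 × +8.8% = +14.3%.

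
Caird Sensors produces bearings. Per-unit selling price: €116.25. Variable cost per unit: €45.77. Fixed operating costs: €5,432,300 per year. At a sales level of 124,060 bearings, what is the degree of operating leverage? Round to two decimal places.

2.64

Contribution at this volume is 124,060 × €70.48 = €8,743,748.80.
EBIT = €8,743,748.80 − €5,432,300 = €3,311,448.80.
Degree of operating leverage = €8,743,748.80 / €3,311,448.80 = 2.6405.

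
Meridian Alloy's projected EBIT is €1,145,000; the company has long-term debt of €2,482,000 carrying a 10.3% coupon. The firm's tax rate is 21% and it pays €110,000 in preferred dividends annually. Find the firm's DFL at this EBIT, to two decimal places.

Annual interest charges come to €255,646.00.
Pre-tax preferred-dividend burden = €110,000 ÷ (1 − 0.21) = €139,240.51.
DFL = EBIT ÷ [EBIT − I − D_p/(1−t)] = €1,145,000 ÷ [€1,145,000 − €255,646.00 − €139,240.51] = €1,145,000 ÷ €750,113.49 = 1.5264.

1.53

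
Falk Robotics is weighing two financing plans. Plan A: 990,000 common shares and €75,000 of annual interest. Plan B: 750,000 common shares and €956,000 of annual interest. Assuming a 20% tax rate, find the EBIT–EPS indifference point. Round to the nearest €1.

€3,709,125

Set EPS_A = EPS_B: (EBIT − €75,000)(1 − 0.20) ÷ 990,000 = (EBIT − €956,000)(1 − 0.20) ÷ 750,000.
Cancelling (1 − t) and cross-multiplying: 750,000·(EBIT − 75,000) = 990,000·(EBIT − 956,000).
Solving, EBIT = (956,000·990,000 − 75,000·750,000) / (990,000 − 750,000) = 890,190,000,000 / 240,000 = 3,709,125.00.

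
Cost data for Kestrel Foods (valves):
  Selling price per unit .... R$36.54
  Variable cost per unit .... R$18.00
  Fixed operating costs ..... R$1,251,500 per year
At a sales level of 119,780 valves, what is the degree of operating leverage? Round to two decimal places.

Contribution at this volume is 119,780 × R$18.54 = R$2,220,721.20.
EBIT = R$2,220,721.20 − R$1,251,500 = R$969,221.20.
DOL = contribution ÷ EBIT = R$2,220,721.20 ÷ R$969,221.20 = 2.2912.

2.29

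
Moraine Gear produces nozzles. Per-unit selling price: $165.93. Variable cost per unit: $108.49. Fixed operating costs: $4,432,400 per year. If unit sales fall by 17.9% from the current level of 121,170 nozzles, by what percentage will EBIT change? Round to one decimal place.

Total contribution margin = 121,170 × $57.44 = $6,960,004.80.
Subtracting fixed costs: EBIT = $6,960,004.80 − $4,432,400 = $2,527,604.80.
So DOL = total CM / EBIT = $6,960,004.80 / $2,527,604.80 = 2.7536.
%ΔEBIT = DOL × %ΔSales = 2.7536 × -17.9% = -49.3%.

-49.3%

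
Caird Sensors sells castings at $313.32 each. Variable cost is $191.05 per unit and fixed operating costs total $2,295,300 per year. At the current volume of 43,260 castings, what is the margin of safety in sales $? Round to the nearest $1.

Contribution margin per unit = $313.32 − $191.05 = $122.27. Break-even units = $2,295,300 ÷ $122.27 = 18,772.39; break-even revenue = 18,772.39 × $313.32 = $5,881,764.91.
Actual sales revenue = 43,260 × $313.32 = $13,554,223.20.
Margin of safety = $13,554,223.20 − $5,881,764.91 = $7,672,458.

$7,672,458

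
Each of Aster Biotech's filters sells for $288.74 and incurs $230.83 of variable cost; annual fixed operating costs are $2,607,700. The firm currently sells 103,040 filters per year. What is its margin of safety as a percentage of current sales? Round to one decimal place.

56.3%

Unit CM = price − variable cost = $288.74 − $230.83 = $57.91. Break-even units = $2,607,700 ÷ $57.91 = 45,030.22; break-even revenue = 45,030.22 × $288.74 = $13,002,025.52.
Actual sales revenue = 103,040 × $288.74 = $29,751,769.60.
Margin of safety = ($29,751,769.60 − $13,002,025.52) ÷ $29,751,769.60 = 56.3%.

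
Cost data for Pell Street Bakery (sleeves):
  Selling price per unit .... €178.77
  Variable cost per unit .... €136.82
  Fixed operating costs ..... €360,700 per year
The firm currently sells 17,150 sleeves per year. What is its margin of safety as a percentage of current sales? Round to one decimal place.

49.9%

Each unit contributes €178.77 − €136.82 = €41.95. Break-even units = €360,700 ÷ €41.95 = 8,598.33; break-even revenue = 8,598.33 × €178.77 = €1,537,123.69.
Current sales = 17,150 × €178.77 = €3,065,905.50.
Margin of safety = (€3,065,905.50 − €1,537,123.69) ÷ €3,065,905.50 = 49.9%.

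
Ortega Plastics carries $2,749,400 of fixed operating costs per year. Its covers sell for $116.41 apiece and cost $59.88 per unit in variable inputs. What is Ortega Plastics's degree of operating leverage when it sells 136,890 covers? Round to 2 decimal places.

At 136,890 units, contribution = 136,890 × $56.53 = $7,738,391.70.
EBIT = $7,738,391.70 − $2,749,400 = $4,988,991.70.
DOL = contribution ÷ EBIT = $7,738,391.70 ÷ $4,988,991.70 = 1.5511.

1.55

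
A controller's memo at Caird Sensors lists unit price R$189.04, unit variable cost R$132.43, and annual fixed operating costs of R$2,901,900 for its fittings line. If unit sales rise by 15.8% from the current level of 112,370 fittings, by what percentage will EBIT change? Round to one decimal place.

+29.1%

At 112,370 units, contribution = 112,370 × R$56.61 = R$6,361,265.70.
EBIT = R$6,361,265.70 − R$2,901,900 = R$3,459,365.70.
DOL = contribution ÷ EBIT = R$6,361,265.70 ÷ R$3,459,365.70 = 1.8389.
Operating income changes by 1.8389 × +15.8% = +29.1%.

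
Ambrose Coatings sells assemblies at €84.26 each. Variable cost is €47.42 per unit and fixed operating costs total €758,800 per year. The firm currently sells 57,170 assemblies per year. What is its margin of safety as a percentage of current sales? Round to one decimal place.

64.0%

Contribution margin per unit = €84.26 − €47.42 = €36.84. Break-even units = €758,800 ÷ €36.84 = 20,597.18; break-even revenue = 20,597.18 × €84.26 = €1,735,518.13.
Actual sales revenue = 57,170 × €84.26 = €4,817,144.20.
Margin of safety = (€4,817,144.20 − €1,735,518.13) ÷ €4,817,144.20 = 64.0%.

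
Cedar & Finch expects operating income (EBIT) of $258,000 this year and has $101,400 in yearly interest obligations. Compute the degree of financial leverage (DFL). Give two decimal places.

1.65

Interest = $101,400.00.
DFL = EBIT ÷ (EBIT − I) = $258,000 ÷ ($258,000 − $101,400.00) = $258,000 ÷ $156,600.00 = 1.6475.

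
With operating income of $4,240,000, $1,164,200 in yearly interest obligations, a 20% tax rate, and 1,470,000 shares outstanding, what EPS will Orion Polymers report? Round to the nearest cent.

Interest = $1,164,200.00, so EBT = $4,240,000 − $1,164,200.00 = $3,075,800.00.
After tax at 20%: net income = $3,075,800.00 × 0.80 = $2,460,640.00.
Per share: $2,460,640.00 / 1,470,000 shares = $1.67.

$1.67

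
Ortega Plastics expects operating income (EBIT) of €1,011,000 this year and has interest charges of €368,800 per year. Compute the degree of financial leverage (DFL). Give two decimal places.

Annual interest charges come to €368,800.00.
Degree of financial leverage = EBIT / (EBIT − interest) = €1,011,000 / €642,200.00 = 1.5743.

1.57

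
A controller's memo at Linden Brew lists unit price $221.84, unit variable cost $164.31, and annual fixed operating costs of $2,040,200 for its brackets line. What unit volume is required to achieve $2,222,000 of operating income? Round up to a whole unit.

Each unit contributes $221.84 − $164.31 = $57.53.
Required volume = (fixed costs + target profit) ÷ CM = ($2,040,200 + $2,222,000) ÷ $57.53 = 74,086.56, so 74,087 brackets.

74,087 brackets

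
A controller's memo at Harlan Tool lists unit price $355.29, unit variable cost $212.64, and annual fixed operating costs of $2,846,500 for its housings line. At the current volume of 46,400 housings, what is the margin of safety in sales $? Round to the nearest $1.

$9,395,845

Contribution margin per unit = $355.29 − $212.64 = $142.65. Break-even units = $2,846,500 ÷ $142.65 = 19,954.43; break-even revenue = 19,954.43 × $355.29 = $7,089,610.83.
Current sales = 46,400 × $355.29 = $16,485,456.00.
Margin of safety = $16,485,456.00 − $7,089,610.83 = $9,395,845.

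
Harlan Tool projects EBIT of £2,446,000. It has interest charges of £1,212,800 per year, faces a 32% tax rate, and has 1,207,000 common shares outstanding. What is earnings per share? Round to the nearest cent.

Pre-tax income = £2,446,000 − £1,212,800.00 = £1,233,200.00.
After tax at 32%: net income = £1,233,200.00 × 0.68 = £838,576.00.
EPS = £838,576.00 ÷ 1,207,000 = £0.69.

£0.69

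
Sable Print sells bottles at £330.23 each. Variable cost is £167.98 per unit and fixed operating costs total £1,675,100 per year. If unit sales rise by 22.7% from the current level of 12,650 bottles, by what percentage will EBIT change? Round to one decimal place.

Total contribution margin = 12,650 × £162.25 = £2,052,462.50.
EBIT = £2,052,462.50 − £1,675,100 = £377,362.50.
DOL = contribution ÷ EBIT = £2,052,462.50 ÷ £377,362.50 = 5.4390.
Operating income changes by 5.4390 × +22.7% = +123.5%.

+123.5%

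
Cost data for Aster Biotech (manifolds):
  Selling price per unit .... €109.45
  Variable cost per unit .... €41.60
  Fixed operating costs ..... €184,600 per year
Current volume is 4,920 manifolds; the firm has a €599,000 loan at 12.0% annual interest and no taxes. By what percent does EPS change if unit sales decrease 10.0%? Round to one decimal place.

Contribution at this volume is 4,920 × €67.85 = €333,822.00.
EBIT = €333,822.00 − €184,600 = €149,222.00.
Interest = €71,880.00, so EBIT − I = €77,342.00.
Degree of combined leverage = contribution ÷ (EBIT − I) = €333,822.00 ÷ €77,342.00 = 4.3162.
%ΔEPS = DCL × %ΔSales = 4.3162 × -10.0% = -43.2%.

-43.2%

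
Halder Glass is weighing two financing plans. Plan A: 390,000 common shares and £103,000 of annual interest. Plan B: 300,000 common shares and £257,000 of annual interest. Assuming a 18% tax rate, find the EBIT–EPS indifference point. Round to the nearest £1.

Set EPS_A = EPS_B: (EBIT − £103,000)(1 − 0.18) ÷ 390,000 = (EBIT − £257,000)(1 − 0.18) ÷ 300,000.
The (1 − t) factor cancels: (EBIT − 103,000) × 300,000 = (EBIT − 257,000) × 390,000.
EBIT × (390,000 − 300,000) = 257,000 × 390,000 − 103,000 × 300,000 = 69,330,000,000, so EBIT = 69,330,000,000 ÷ 90,000 = 770,333.33.

£770,333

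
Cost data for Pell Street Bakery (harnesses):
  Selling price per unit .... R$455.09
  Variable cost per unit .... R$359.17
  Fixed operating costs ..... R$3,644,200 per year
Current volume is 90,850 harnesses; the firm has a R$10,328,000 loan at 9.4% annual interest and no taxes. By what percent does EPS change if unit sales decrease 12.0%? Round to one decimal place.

-25.5%

Contribution at this volume is 90,850 × R$95.92 = R$8,714,332.00.
Subtracting fixed costs: EBIT = R$8,714,332.00 − R$3,644,200 = R$5,070,132.00.
Interest = R$970,832.00, so EBIT − I = R$4,099,300.00.
DCL = total CM / (EBIT − I) = R$8,714,332.00 / R$4,099,300.00 = 2.1258.
EPS therefore changes by 2.1258 × (-12.0%) = -25.5%.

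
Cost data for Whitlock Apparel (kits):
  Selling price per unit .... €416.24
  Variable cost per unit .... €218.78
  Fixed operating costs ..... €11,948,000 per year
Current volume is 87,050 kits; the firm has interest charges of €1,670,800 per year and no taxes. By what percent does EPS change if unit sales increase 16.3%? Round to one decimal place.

At 87,050 units, contribution = 87,050 × €197.46 = €17,188,893.00.
Operating income = contribution − fixed costs = €17,188,893.00 − €11,948,000 = €5,240,893.00.
After interest of €1,670,800.00, pre-tax earnings = €3,570,093.00.
DCL = total CM / (EBIT − I) = €17,188,893.00 / €3,570,093.00 = 4.8147.
%ΔEPS = DCL × %ΔSales = 4.8147 × +16.3% = +78.5%.

+78.5%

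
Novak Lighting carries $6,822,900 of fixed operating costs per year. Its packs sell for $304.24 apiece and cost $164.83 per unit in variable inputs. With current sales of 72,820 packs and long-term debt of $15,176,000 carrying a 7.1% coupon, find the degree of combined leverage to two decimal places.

Total contribution margin = 72,820 × $139.41 = $10,151,836.20.
EBIT = $10,151,836.20 − $6,822,900 = $3,328,936.20. Interest = $1,077,496.00, so EBIT − I = $2,251,440.20.
Degree of total leverage = total CM / (EBIT − interest) = $10,151,836.20 / $2,251,440.20 = 4.5090.

4.51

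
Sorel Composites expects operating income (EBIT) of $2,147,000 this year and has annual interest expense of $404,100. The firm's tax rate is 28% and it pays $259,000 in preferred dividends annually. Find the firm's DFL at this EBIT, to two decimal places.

1.55

Annual interest charges come to $404,100.00.
Preferred dividends grossed up pre-tax: $259,000 / (1 − 0.28) = $359,722.22.
DFL = EBIT ÷ [EBIT − I − D_p/(1−t)] = $2,147,000 ÷ [$2,147,000 − $404,100.00 − $359,722.22] = $2,147,000 ÷ $1,383,177.78 = 1.5522.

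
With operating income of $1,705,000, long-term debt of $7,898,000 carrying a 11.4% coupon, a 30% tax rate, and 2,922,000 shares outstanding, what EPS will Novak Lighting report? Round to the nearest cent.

$0.19

Pre-tax income = $1,705,000 − $900,372.00 = $804,628.00.
Net income = $804,628.00 × (1 − 0.30) = $563,239.60.
Per share: $563,239.60 / 2,922,000 shares = $0.19.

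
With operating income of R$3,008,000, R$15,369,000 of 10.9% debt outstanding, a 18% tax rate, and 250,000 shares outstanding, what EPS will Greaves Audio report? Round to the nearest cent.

R$4.37

Interest = R$1,675,221.00, so EBT = R$3,008,000 − R$1,675,221.00 = R$1,332,779.00.
After tax at 18%: net income = R$1,332,779.00 × 0.82 = R$1,092,878.78.
Per share: R$1,092,878.78 / 250,000 shares = R$4.37.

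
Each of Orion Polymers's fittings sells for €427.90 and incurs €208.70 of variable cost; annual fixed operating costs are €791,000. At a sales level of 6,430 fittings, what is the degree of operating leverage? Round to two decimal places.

Contribution at this volume is 6,430 × €219.20 = €1,409,456.00.
Operating income = contribution − fixed costs = €1,409,456.00 − €791,000 = €618,456.00.
So DOL = total CM / EBIT = €1,409,456.00 / €618,456.00 = 2.2790.

2.28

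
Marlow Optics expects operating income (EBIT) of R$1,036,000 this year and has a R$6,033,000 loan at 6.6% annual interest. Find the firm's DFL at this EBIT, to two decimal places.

Interest = R$398,178.00.
Degree of financial leverage = EBIT / (EBIT − interest) = R$1,036,000 / R$637,822.00 = 1.6243.

1.62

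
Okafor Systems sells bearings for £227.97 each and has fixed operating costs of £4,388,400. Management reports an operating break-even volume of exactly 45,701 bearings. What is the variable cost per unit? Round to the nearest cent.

At break-even, FC = Q × (P − VC), so P − VC = £4,388,400 ÷ 45,701 = £96.0242.
Variable cost per unit = £227.97 − £96.0242 = £131.95.

£131.95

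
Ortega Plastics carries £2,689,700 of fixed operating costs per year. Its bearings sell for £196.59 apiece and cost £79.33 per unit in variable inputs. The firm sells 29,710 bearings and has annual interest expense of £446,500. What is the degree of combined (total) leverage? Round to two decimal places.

At 29,710 units, contribution = 29,710 × £117.26 = £3,483,794.60.
EBIT = £3,483,794.60 − £2,689,700 = £794,094.60. Interest = £446,500.00, so EBIT − I = £347,594.60.
DCL = contribution ÷ (EBIT − I) = £3,483,794.60 ÷ £347,594.60 = 10.0226.

10.02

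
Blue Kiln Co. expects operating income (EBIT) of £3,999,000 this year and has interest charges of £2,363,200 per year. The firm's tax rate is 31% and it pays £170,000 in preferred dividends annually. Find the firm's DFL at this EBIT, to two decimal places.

2.88

Annual interest charges come to £2,363,200.00.
Pre-tax preferred-dividend burden = £170,000 ÷ (1 − 0.31) = £246,376.81.
DFL = EBIT ÷ [EBIT − I − D_p/(1−t)] = £3,999,000 ÷ [£3,999,000 − £2,363,200.00 − £246,376.81] = £3,999,000 ÷ £1,389,423.19 = 2.8782.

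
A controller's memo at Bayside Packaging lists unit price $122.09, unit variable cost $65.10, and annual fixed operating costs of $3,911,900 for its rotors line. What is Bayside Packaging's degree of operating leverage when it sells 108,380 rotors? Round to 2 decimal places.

Total contribution margin = 108,380 × $56.99 = $6,176,576.20.
Operating income = contribution − fixed costs = $6,176,576.20 − $3,911,900 = $2,264,676.20.
DOL = contribution ÷ EBIT = $6,176,576.20 ÷ $2,264,676.20 = 2.7274.

2.73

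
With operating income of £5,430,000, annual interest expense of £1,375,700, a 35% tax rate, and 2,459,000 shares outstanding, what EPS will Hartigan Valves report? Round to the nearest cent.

Pre-tax income = £5,430,000 − £1,375,700.00 = £4,054,300.00.
After tax at 35%: net income = £4,054,300.00 × 0.65 = £2,635,295.00.
Per share: £2,635,295.00 / 2,459,000 shares = £1.07.

£1.07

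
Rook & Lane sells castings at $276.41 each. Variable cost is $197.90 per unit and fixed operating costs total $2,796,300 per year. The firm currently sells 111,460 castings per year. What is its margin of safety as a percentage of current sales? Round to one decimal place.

Unit CM = price − variable cost = $276.41 − $197.90 = $78.51. Break-even units = $2,796,300 ÷ $78.51 = 35,617.12; break-even revenue = 35,617.12 × $276.41 = $9,844,927.82.
Actual sales revenue = 111,460 × $276.41 = $30,808,658.60.
Margin of safety = ($30,808,658.60 − $9,844,927.82) ÷ $30,808,658.60 = 68.0%.

68.0%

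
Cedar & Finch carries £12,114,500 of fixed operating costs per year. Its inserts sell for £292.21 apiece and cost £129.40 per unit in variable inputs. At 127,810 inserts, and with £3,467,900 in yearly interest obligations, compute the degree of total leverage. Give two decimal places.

3.98

At 127,810 units, contribution = 127,810 × £162.81 = £20,808,746.10.
Operating income = contribution − fixed costs = £20,808,746.10 − £12,114,500 = £8,694,246.10. Interest = £3,467,900.00, so EBIT − I = £5,226,346.10.
DCL = contribution ÷ (EBIT − I) = £20,808,746.10 ÷ £5,226,346.10 = 3.9815.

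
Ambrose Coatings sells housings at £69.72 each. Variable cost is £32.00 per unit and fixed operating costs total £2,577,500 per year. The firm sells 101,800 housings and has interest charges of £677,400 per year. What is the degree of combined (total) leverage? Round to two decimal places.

6.56

Total contribution margin = 101,800 × £37.72 = £3,839,896.00.
Subtracting fixed costs: EBIT = £3,839,896.00 − £2,577,500 = £1,262,396.00. Interest = £677,400.00, so EBIT − I = £584,996.00.
DCL = contribution ÷ (EBIT − I) = £3,839,896.00 ÷ £584,996.00 = 6.5640.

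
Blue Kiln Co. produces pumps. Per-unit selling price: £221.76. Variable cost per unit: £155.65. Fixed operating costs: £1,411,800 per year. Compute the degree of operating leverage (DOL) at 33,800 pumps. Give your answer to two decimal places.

Contribution at this volume is 33,800 × £66.11 = £2,234,518.00.
Operating income = contribution − fixed costs = £2,234,518.00 − £1,411,800 = £822,718.00.
DOL = contribution ÷ EBIT = £2,234,518.00 ÷ £822,718.00 = 2.7160.

2.72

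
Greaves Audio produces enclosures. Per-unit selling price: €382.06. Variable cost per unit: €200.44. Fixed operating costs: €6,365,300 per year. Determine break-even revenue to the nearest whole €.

Contribution margin per unit = €382.06 − €200.44 = €181.62, a CM ratio of €181.62 ÷ €382.06 = 0.4754.
Break-even sales = FC ÷ CM ratio = €6,365,300 × €382.06 / €181.62 = €13,390,191.

€13,390,191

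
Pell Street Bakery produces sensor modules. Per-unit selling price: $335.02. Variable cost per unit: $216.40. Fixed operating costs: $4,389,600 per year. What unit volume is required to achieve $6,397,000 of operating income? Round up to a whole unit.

90,935 sensor modules

Contribution margin per unit = $335.02 − $216.40 = $118.62.
Units = (FC + target) / CM = ($4,389,600 + $6,397,000) / $118.62 = 90,934.08, so 90,935 sensor modules.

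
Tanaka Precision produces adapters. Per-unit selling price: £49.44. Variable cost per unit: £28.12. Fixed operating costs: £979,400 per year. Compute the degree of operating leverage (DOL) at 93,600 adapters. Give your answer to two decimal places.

At 93,600 units, contribution = 93,600 × £21.32 = £1,995,552.00.
Operating income = contribution − fixed costs = £1,995,552.00 − £979,400 = £1,016,152.00.
Degree of operating leverage = £1,995,552.00 / £1,016,152.00 = 1.9638.

1.96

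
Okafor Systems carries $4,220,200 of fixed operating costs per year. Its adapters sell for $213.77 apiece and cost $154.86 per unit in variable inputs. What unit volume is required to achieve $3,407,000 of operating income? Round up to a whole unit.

129,473 adapters

Unit CM = price − variable cost = $213.77 − $154.86 = $58.91.
Need Q such that Q × $58.91 − $4,220,200 = $3,407,000, i.e. Q = $7,627,200 / $58.91 = 129,472.08 → 129,473.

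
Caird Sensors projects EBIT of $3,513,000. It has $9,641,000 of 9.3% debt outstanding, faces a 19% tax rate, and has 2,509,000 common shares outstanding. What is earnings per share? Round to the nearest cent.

$0.84

Interest = $896,613.00, so EBT = $3,513,000 − $896,613.00 = $2,616,387.00.
After tax at 19%: net income = $2,616,387.00 × 0.81 = $2,119,273.47.
Per share: $2,119,273.47 / 2,509,000 shares = $0.84.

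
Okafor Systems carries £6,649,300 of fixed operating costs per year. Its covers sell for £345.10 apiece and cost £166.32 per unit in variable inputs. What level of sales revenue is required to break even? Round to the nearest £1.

£12,835,180

CM per unit = £345.10 − £166.32 = £178.78; CM ratio = £178.78 / £345.10 = 0.5181.
Break-even revenue = fixed costs × price ÷ CM = £6,649,300 × £345.10 ÷ £178.78 = £12,835,180.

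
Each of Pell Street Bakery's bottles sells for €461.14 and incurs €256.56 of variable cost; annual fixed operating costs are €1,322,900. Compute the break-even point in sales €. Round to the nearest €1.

€2,981,924

CM per unit = €461.14 − €256.56 = €204.58; CM ratio = €204.58 / €461.14 = 0.4436.
Break-even revenue = fixed costs × price ÷ CM = €1,322,900 × €461.14 ÷ €204.58 = €2,981,924.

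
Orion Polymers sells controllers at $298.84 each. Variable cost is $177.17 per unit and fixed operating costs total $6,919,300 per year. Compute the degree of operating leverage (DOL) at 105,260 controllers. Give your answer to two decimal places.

At 105,260 units, contribution = 105,260 × $121.67 = $12,806,984.20.
Subtracting fixed costs: EBIT = $12,806,984.20 − $6,919,300 = $5,887,684.20.
So DOL = total CM / EBIT = $12,806,984.20 / $5,887,684.20 = 2.1752.

2.18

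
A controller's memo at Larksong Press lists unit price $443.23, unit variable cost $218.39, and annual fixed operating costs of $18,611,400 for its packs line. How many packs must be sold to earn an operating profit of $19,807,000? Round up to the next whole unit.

Unit CM = price − variable cost = $443.23 − $218.39 = $224.84.
Need Q such that Q × $224.84 − $18,611,400 = $19,807,000, i.e. Q = $38,418,400 / $224.84 = 170,869.95 → 170,870.

170,870 packs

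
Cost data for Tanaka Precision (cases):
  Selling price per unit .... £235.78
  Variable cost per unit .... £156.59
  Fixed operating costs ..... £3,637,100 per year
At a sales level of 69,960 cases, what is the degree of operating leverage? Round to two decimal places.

Total contribution margin = 69,960 × £79.19 = £5,540,132.40.
Operating income = contribution − fixed costs = £5,540,132.40 − £3,637,100 = £1,903,032.40.
So DOL = total CM / EBIT = £5,540,132.40 / £1,903,032.40 = 2.9112.

2.91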